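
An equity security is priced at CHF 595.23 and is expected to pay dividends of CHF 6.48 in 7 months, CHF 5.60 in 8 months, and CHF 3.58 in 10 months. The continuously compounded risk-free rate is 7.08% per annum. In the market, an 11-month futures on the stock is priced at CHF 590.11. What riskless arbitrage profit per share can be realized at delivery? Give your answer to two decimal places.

PV(dividends) I = 6.48·e^(−0.0708·7/12) + 5.60·e^(−0.0708·8/12) + 3.58·e^(−0.0708·10/12) = 14.9345
Fair futures F* = (S − I)·e^(rT) = (595.23 − 14.9345)·e^0.064900 = 580.2955 × 1.067052 = 619.2055
Market CHF 590.11 < fair 619.2055: forward underpriced → reverse cash-and-carry (short the stock, invest proceeds at r, pay the dividends, go long the forward).
Profit at T = |F_mkt − F*| = |590.11 − 619.2055| = CHF 29.10 per share

CHF 29.10 per share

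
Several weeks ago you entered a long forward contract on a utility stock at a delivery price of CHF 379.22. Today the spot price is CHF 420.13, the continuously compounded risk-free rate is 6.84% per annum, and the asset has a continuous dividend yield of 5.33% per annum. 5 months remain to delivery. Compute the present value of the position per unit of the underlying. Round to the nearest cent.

CHF 42.34

Current fair forward for the remaining 5 months: F = S·e^((r − q)·T), (r − q) = 0.0684 − 0.0533 = 0.0151
F = 420.13 · e^(0.0151 × 5/12) = 420.13 × 1.006312 = 422.7819
Value of long forward = (F − K)·e^(−rT) = (422.7819 − 379.22) · e^(−0.0684·5/12)
= 43.5619 × 0.971902 = 42.34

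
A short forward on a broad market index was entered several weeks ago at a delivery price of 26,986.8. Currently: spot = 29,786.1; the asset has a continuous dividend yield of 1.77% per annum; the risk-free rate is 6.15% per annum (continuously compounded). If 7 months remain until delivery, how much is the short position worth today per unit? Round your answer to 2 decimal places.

Current fair forward for the remaining 7 months: F = S·e^((r − q)·T), (r − q) = 0.0615 − 0.0177 = 0.0438
F = 29786.1 · e^(0.0438 × 7/12) = 29786.1 × 1.02587920 = 30556.9404
Value of long forward = (F − K)·e^(−rT) = (30556.9404 − 26986.8) · e^(−0.0615·7/12)
= 3570.1404 × 0.96476088 = 3444.33
Short position value = −(long value) = -3444.33

-3444.33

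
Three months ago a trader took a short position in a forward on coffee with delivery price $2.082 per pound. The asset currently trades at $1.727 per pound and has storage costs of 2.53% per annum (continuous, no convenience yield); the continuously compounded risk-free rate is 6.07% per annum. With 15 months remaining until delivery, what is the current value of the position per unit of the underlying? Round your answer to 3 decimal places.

Current fair forward for the remaining 15 months: F = S·e^((r + u)·T), (r + u) = 0.0607 + 0.0253 = 0.0860
F = 1.727 · e^(0.0860 × 15/12) = 1.727 × 1.113491 = 1.9230
Value of long forward = (F − K)·e^(−rT) = (1.9230 − 2.082) · e^(−0.0607·15/12)
= -0.1590 × 0.926932 = -0.147
Short position value = −(long value) = $0.147

$0.147 per pound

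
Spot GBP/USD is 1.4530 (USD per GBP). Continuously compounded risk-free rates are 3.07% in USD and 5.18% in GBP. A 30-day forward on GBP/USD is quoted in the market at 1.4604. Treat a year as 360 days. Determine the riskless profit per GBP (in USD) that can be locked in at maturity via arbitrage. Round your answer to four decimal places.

0.0100 per GBP (in USD)

Fair forward: F* = S·e^(carry·T), with carry = (r_USD − r_GBP) = 0.0307 − 0.0518 = -0.0211
F* = 1.4530 · e^(-0.0211 × 30/360) = 1.4530 · e^-0.001758 = 1.4530 × 0.998244 = 1.4504
Market 1.4604 > fair 1.4504: forward overpriced → cash-and-carry (buy spot, short the forward).
At maturity, profit = |F_mkt − F*| = |1.4604 − 1.4504| = 0.0100 per GBP (in USD)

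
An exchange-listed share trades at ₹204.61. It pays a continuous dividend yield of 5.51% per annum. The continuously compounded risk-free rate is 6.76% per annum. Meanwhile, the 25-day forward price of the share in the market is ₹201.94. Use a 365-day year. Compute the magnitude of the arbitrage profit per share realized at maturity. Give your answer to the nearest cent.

₹2.85 per share

Fair forward: F* = S·e^(carry·T), with carry = (r − q) = 0.0676 − 0.0551 = 0.0125
F* = 204.61 · e^(0.0125 × 25/365) = 204.61 · e^0.000856 = 204.61 × 1.000856 = ₹204.7851
Market ₹201.94 < fair ₹204.7851: forward underpriced → reverse cash-and-carry (short spot, go long the forward).
At maturity, profit = |F_mkt − F*| = |201.94 − 204.7851| = ₹2.85 per share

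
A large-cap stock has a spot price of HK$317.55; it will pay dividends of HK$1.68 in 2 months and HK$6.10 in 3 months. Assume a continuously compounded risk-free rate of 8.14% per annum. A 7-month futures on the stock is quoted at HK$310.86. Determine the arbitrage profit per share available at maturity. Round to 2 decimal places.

HK$14.13 per share

PV(dividends) I = 1.68·e^(−0.0814·2/12) + 6.10·e^(−0.0814·3/12) = 7.6345
Fair futures F* = (S − I)·e^(rT) = (317.55 − 7.6345)·e^0.047483 = 309.9155 × 1.048628 = 324.9861
Market HK$310.86 < fair 324.9861: forward underpriced → reverse cash-and-carry (short the stock, invest proceeds at r, pay the dividends, go long the forward).
Profit at T = |F_mkt − F*| = |310.86 − 324.9861| = HK$14.13 per share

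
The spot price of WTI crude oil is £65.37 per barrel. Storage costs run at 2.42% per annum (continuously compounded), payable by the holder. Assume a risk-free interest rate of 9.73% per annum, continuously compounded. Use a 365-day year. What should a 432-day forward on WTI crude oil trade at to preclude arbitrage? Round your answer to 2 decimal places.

£75.48 per barrel

Net carry = r + u − y = 0.0973 + 0.0242 − 0.0000 = 0.1215
F = S·e^((r+u−y)T) = 65.37 · e^(0.1215 × 432/365) = 65.37 · e^0.143803
= 65.37 × 1.154657 = £75.48 per barrel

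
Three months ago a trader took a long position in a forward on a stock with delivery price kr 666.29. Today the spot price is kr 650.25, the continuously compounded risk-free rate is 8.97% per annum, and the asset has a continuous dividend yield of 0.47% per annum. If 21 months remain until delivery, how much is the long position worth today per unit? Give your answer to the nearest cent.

Current fair forward for the remaining 21 months: F = S·e^((r − q)·T), (r − q) = 0.0897 − 0.0047 = 0.0850
F = 650.25 · e^(0.0850 × 21/12) = 650.25 × 1.160383 = 754.5390
Value of long forward = (F − K)·e^(−rT) = (754.5390 − 666.29) · e^(−0.0897·21/12)
= 88.2490 × 0.854725 = 75.43

kr 75.43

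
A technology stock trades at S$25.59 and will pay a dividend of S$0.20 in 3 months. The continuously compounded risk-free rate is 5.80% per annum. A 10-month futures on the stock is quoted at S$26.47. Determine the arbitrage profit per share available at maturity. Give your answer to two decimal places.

S$0.18 per share

PV(dividends) I = 0.20·e^(−0.0580·3/12) = 0.1971
Fair futures F* = (S − I)·e^(rT) = (25.59 − 0.1971)·e^0.048333 = 25.3929 × 1.049520 = 26.6504
Market S$26.47 < fair 26.6504: forward underpriced → reverse cash-and-carry (short the stock, invest proceeds at r, pay the dividends, go long the forward).
Profit at T = |F_mkt − F*| = |26.47 − 26.6504| = S$0.18 per share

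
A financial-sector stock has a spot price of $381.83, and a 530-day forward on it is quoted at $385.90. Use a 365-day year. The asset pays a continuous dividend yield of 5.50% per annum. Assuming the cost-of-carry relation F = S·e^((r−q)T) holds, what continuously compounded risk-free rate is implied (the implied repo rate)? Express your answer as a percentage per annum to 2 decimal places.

From F = S·e^((r−q)T): (r − q) = ln(F/S)/T
ln(385.90/381.83) = ln(1.010659) = 0.010603
(r − q) = 0.010603 / (530/365) = 0.007302
r = ln(F/S)/T + q = 0.007302 + 0.0550 = 0.062302
r = 6.23%

6.23%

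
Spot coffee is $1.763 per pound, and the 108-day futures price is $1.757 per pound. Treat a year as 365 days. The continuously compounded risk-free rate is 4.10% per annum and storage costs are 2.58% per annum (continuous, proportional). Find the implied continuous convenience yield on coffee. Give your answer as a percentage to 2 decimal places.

F = S·e^((r+u−y)T) ⇒ (r+u−y) = ln(F/S)/T
ln(1.757/1.763) = -0.003409; /T ⇒ -0.011521
y = r + u − ln(F/S)/T = 0.0410 + 0.0258 + 0.011521 = 0.078321
y = 7.83%

7.83%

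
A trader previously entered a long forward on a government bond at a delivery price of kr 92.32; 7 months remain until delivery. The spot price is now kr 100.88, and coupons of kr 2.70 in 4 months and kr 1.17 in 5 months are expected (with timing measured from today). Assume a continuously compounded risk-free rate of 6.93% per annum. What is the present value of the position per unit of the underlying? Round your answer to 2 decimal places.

PV(remaining coupons) I = 2.70·e^(−0.0693·4/12) + 1.17·e^(−0.0693·5/12) = 3.7750
Current forward F = (S − I)·e^(rT) = (100.88 − 3.7750)·e^(0.0693·7/12) = 97.1050 × 1.041253 = 101.1109
Value (long) = (F − K)·e^(−rT) = (101.1109 − 92.32) × 0.960381 = 8.4426
Value = kr 8.44

kr 8.44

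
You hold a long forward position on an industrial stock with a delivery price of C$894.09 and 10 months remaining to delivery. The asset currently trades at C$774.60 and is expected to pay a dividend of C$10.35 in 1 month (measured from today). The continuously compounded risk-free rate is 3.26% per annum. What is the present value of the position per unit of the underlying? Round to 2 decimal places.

-C$105.85

PV(remaining dividends) I = 10.35·e^(−0.0326·1/12) = 10.3219
Current forward F = (S − I)·e^(rT) = (774.60 − 10.3219)·e^(0.0326·10/12) = 764.2781 × 1.027539 = 785.3256
Value (long) = (F − K)·e^(−rT) = (785.3256 − 894.09) × 0.973199 = -105.8494
Value = -C$105.85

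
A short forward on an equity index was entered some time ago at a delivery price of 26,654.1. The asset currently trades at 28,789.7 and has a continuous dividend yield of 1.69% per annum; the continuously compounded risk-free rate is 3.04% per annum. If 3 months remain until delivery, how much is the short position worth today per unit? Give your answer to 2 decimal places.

Current fair forward for the remaining 3 months: F = S·e^((r − q)·T), (r − q) = 0.0304 − 0.0169 = 0.0135
F = 28789.7 · e^(0.0135 × 3/12) = 28789.7 × 1.00338070 = 28887.0293
Value of long forward = (F − K)·e^(−rT) = (28887.0293 − 26654.1) · e^(−0.0304·3/12)
= 2232.9293 × 0.99242881 = 2216.02
Short position value = −(long value) = -2216.02

-2216.02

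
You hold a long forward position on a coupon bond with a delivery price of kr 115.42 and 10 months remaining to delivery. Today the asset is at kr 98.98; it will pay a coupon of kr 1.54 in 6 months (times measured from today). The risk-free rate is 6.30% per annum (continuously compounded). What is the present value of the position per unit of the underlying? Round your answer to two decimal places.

PV(remaining coupons) I = 1.54·e^(−0.0630·6/12) = 1.4922
Current forward F = (S − I)·e^(rT) = (98.98 − 1.4922)·e^(0.0630·10/12) = 97.4878 × 1.053903 = 102.7427
Value (long) = (F − K)·e^(−rT) = (102.7427 − 115.42) × 0.948854 = -12.0289
Value = -kr 12.03

-kr 12.03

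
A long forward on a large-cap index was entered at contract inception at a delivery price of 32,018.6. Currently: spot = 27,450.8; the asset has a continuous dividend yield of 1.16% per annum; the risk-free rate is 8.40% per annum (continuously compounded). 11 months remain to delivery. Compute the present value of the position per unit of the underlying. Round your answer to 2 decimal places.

-2485.24

Current fair forward for the remaining 11 months: F = S·e^((r − q)·T), (r − q) = 0.0840 − 0.0116 = 0.0724
F = 27450.8 · e^(0.0724 × 11/12) = 27450.8 × 1.06861847 = 29334.4319
Value of long forward = (F − K)·e^(−rT) = (29334.4319 − 32018.6) · e^(−0.0840·11/12)
= -2684.1681 × 0.92588985 = -2485.24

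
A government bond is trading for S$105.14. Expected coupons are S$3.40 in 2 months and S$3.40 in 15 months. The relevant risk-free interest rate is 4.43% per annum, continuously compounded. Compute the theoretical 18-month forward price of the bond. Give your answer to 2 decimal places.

PV(coupons) I = 3.40·e^(−0.0443·2/12) + 3.40·e^(−0.0443·15/12)
I = 3.3750 + 3.2168 = 6.5918
F = (S − I)·e^(rT) = (105.14 − 6.5918) · e^(0.0443·18/12)
= 98.5482 · e^0.066450 = 98.5482 × 1.068708 = S$105.32

S$105.32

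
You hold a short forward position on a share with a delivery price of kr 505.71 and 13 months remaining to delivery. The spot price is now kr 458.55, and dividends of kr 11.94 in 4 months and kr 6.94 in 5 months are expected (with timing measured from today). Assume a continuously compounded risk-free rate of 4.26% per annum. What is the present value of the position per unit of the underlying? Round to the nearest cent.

kr 42.94

PV(remaining dividends) I = 11.94·e^(−0.0426·4/12) + 6.94·e^(−0.0426·5/12) = 18.5896
Current forward F = (S − I)·e^(rT) = (458.55 − 18.5896)·e^(0.0426·13/12) = 439.9604 × 1.047231 = 460.7402
Value (long) = (F − K)·e^(−rT) = (460.7402 − 505.71) × 0.954899 = -42.9416
Short position value = −(long value) = kr 42.94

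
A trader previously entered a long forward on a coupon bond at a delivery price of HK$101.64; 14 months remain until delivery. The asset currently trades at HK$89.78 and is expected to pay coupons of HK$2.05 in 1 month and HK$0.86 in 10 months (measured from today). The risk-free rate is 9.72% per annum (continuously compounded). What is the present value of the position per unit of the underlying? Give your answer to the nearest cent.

-HK$3.79

PV(remaining coupons) I = 2.05·e^(−0.0972·1/12) + 0.86·e^(−0.0972·10/12) = 2.8265
Current forward F = (S − I)·e^(rT) = (89.78 − 2.8265)·e^(0.0972·14/12) = 86.9535 × 1.120080 = 97.3949
Value (long) = (F − K)·e^(−rT) = (97.3949 − 101.64) × 0.892793 = -3.7900
Value = -HK$3.79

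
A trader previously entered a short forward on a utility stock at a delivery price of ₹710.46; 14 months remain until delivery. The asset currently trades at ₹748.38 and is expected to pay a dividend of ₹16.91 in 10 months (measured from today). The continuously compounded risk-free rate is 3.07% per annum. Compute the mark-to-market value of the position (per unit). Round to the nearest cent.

PV(remaining dividends) I = 16.91·e^(−0.0307·10/12) = 16.4829
Current forward F = (S − I)·e^(rT) = (748.38 − 16.4829)·e^(0.0307·14/12) = 731.8971 × 1.036466 = 758.5865
Value (long) = (F − K)·e^(−rT) = (758.5865 − 710.46) × 0.964817 = 46.4333
Short position value = −(long value) = -₹46.43

-₹46.43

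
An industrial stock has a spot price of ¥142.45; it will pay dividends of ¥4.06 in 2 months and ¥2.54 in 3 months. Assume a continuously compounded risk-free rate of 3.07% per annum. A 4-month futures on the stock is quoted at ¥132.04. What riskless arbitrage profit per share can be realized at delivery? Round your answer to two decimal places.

PV(dividends) I = 4.06·e^(−0.0307·2/12) + 2.54·e^(−0.0307·3/12) = 6.5599
Fair futures F* = (S − I)·e^(rT) = (142.45 − 6.5599)·e^0.010233 = 135.8901 × 1.010286 = 137.2879
Market ¥132.04 < fair 137.2879: forward underpriced → reverse cash-and-carry (short the stock, invest proceeds at r, pay the dividends, go long the forward).
Profit at T = |F_mkt − F*| = |132.04 − 137.2879| = ¥5.25 per share

¥5.25 per share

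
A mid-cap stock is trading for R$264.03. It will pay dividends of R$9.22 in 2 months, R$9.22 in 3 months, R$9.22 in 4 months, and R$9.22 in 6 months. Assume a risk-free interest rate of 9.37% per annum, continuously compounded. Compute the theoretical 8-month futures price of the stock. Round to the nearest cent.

PV(dividends) I = 9.22·e^(−0.0937·2/12) + 9.22·e^(−0.0937·3/12) + 9.22·e^(−0.0937·4/12) + 9.22·e^(−0.0937·6/12)
I = 9.0771 + 9.0065 + 8.9365 + 8.7980 = 35.8181
F = (S − I)·e^(rT) = (264.03 − 35.8181) · e^(0.0937·8/12)
= 228.2119 · e^0.062467 = 228.2119 × 1.064459 = R$242.92

R$242.92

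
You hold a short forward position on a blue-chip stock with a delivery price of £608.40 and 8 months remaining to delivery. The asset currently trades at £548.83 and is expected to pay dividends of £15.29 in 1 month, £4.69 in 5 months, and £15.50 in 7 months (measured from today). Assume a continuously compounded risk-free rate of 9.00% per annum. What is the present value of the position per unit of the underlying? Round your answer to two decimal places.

£58.54

PV(remaining dividends) I = 15.29·e^(−0.0900·1/12) + 4.69·e^(−0.0900·5/12) + 15.50·e^(−0.0900·7/12) = 34.4004
Current forward F = (S − I)·e^(rT) = (548.83 − 34.4004)·e^(0.0900·8/12) = 514.4296 × 1.061837 = 546.2404
Value (long) = (F − K)·e^(−rT) = (546.2404 − 608.40) × 0.941765 = -58.5397
Short position value = −(long value) = £58.54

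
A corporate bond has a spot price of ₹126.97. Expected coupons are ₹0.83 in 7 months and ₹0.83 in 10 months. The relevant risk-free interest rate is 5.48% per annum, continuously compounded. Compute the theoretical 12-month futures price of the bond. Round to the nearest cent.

₹132.44

PV(coupons) I = 0.83·e^(−0.0548·7/12) + 0.83·e^(−0.0548·10/12)
I = 0.8039 + 0.7929 = 1.5968
F = (S − I)·e^(rT) = (126.97 − 1.5968) · e^(0.0548·12/12)
= 125.3732 · e^0.054800 = 125.3732 × 1.056329 = ₹132.44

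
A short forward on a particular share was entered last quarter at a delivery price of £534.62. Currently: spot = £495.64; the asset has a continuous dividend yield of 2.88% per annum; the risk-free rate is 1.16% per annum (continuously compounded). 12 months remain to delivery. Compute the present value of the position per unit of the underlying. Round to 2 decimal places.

Current fair forward for the remaining 12 months: F = S·e^((r − q)·T), (r − q) = 0.0116 − 0.0288 = -0.0172
F = 495.64 · e^(-0.0172 × 12/12) = 495.64 × 0.982947 = 487.1879
Value of long forward = (F − K)·e^(−rT) = (487.1879 − 534.62) · e^(−0.0116·12/12)
= -47.4321 × 0.988467 = -46.89
Short position value = −(long value) = £46.89

£46.89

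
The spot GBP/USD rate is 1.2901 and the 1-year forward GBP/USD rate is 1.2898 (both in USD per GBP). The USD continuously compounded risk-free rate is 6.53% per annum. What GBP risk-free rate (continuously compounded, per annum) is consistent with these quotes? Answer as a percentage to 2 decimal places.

6.55%

F = S·e^((r_USD − r_GBP)T) ⇒ r_GBP = r_USD − ln(F/S)/T
ln(1.2898/1.2901) = -0.000233; /(1) = -0.000233
r_GBP = 0.0653 + 0.000233 = 0.065533
r_GBP = 6.55%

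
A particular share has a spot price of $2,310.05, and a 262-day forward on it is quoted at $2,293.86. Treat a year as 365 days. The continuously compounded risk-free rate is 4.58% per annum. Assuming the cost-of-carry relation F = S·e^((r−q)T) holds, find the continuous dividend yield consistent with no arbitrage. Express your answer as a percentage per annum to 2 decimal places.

From F = S·e^((r−q)T): (r − q) = ln(F/S)/T
ln(2293.86/2310.05) = ln(0.992991) = -0.007034
(r − q) = -0.007034 / (262/365) = -0.009799
q = r − ln(F/S)/T = 0.0458 + 0.009799 = 0.055599
q = 5.56%

5.56%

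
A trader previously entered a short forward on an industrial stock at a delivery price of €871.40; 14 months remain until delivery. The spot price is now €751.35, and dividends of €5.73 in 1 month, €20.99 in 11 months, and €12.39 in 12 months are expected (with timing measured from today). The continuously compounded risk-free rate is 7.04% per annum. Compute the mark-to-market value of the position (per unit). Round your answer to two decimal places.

PV(remaining dividends) I = 5.73·e^(−0.0704·1/12) + 20.99·e^(−0.0704·11/12) + 12.39·e^(−0.0704·12/12) = 36.9224
Current forward F = (S − I)·e^(rT) = (751.35 − 36.9224)·e^(0.0704·14/12) = 714.4276 × 1.085601 = 775.5833
Value (long) = (F − K)·e^(−rT) = (775.5833 − 871.40) × 0.921149 = -88.2615
Short position value = −(long value) = €88.26

€88.26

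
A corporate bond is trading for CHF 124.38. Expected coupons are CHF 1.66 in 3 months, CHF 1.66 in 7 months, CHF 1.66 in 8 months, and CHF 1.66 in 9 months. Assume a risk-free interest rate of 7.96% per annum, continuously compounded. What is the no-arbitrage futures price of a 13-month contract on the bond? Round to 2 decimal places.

PV(coupons) I = 1.66·e^(−0.0796·3/12) + 1.66·e^(−0.0796·7/12) + 1.66·e^(−0.0796·8/12) + 1.66·e^(−0.0796·9/12)
I = 1.6273 + 1.5847 + 1.5742 + 1.5638 = 6.3500
F = (S − I)·e^(rT) = (124.38 − 6.3500) · e^(0.0796·13/12)
= 118.0300 · e^0.086233 = 118.0300 × 1.090060 = CHF 128.66

CHF 128.66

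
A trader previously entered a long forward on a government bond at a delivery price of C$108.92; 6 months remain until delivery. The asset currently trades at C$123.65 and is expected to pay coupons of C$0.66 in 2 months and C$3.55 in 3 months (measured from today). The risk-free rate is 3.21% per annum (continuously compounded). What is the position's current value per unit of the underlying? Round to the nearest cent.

C$12.29

PV(remaining coupons) I = 0.66·e^(−0.0321·2/12) + 3.55·e^(−0.0321·3/12) = 4.1781
Current forward F = (S − I)·e^(rT) = (123.65 − 4.1781)·e^(0.0321·6/12) = 119.4719 × 1.016179 = 121.4048
Value (long) = (F − K)·e^(−rT) = (121.4048 − 108.92) × 0.984078 = 12.2860
Value = C$12.29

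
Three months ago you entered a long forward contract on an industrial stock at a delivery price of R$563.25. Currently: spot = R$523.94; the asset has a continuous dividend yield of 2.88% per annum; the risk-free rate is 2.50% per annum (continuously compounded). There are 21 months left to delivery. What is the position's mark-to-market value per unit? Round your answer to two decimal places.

Current fair forward for the remaining 21 months: F = S·e^((r − q)·T), (r − q) = 0.0250 − 0.0288 = -0.0038
F = 523.94 · e^(-0.0038 × 21/12) = 523.94 × 0.993372 = 520.4673
Value of long forward = (F − K)·e^(−rT) = (520.4673 − 563.25) · e^(−0.0250·21/12)
= -42.7827 × 0.957193 = -40.95

-R$40.95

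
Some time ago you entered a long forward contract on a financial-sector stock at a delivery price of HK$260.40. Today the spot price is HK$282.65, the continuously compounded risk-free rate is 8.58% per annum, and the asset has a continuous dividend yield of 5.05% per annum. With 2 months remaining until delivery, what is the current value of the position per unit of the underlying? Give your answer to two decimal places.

Current fair forward for the remaining 2 months: F = S·e^((r − q)·T), (r − q) = 0.0858 − 0.0505 = 0.0353
F = 282.65 · e^(0.0353 × 2/12) = 282.65 × 1.005901 = 284.3179
Value of long forward = (F − K)·e^(−rT) = (284.3179 − 260.40) · e^(−0.0858·2/12)
= 23.9179 × 0.985802 = 23.58

HK$23.58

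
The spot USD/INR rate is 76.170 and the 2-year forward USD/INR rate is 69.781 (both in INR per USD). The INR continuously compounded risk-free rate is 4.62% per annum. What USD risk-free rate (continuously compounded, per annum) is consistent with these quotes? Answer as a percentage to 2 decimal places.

F = S·e^((r_INR − r_USD)T) ⇒ r_USD = r_INR − ln(F/S)/T
ln(69.781/76.170) = -0.087606; /(2) = -0.043803
r_USD = 0.0462 + 0.043803 = 0.090003
r_USD = 9.00%

9.00%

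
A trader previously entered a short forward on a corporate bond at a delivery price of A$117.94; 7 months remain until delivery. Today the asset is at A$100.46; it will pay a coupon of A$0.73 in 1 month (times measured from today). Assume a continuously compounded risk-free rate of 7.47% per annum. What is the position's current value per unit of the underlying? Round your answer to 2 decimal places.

A$13.18

PV(remaining coupons) I = 0.73·e^(−0.0747·1/12) = 0.7255
Current forward F = (S − I)·e^(rT) = (100.46 − 0.7255)·e^(0.0747·7/12) = 99.7345 × 1.044538 = 104.1765
Value (long) = (F − K)·e^(−rT) = (104.1765 − 117.94) × 0.957361 = -13.1766
Short position value = −(long value) = A$13.18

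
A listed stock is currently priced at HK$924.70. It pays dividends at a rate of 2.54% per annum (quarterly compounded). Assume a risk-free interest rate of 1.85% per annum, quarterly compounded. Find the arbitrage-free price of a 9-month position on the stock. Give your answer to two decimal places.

F = S · (1+r/4)^(4T) / (1+q/4)^(4T)
= 924.70 × 1.013939 / 1.019171 = 924.70 × 0.994866
F = HK$919.95

HK$919.95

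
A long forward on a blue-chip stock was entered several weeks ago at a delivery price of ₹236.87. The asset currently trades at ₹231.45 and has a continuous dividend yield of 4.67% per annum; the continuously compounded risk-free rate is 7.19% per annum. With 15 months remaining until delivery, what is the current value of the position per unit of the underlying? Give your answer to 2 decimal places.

Current fair forward for the remaining 15 months: F = S·e^((r − q)·T), (r − q) = 0.0719 − 0.0467 = 0.0252
F = 231.45 · e^(0.0252 × 15/12) = 231.45 × 1.032001 = 238.8566
Value of long forward = (F − K)·e^(−rT) = (238.8566 − 236.87) · e^(−0.0719·15/12)
= 1.9866 × 0.914045 = 1.82

₹1.82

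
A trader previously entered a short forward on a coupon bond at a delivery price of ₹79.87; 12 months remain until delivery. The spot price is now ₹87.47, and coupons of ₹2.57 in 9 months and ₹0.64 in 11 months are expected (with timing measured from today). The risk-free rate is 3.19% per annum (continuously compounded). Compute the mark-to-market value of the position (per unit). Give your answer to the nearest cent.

-₹6.98

PV(remaining coupons) I = 2.57·e^(−0.0319·9/12) + 0.64·e^(−0.0319·11/12) = 3.1308
Current forward F = (S − I)·e^(rT) = (87.47 − 3.1308)·e^(0.0319·12/12) = 84.3392 × 1.032414 = 87.0730
Value (long) = (F − K)·e^(−rT) = (87.0730 − 79.87) × 0.968603 = 6.9768
Short position value = −(long value) = -₹6.98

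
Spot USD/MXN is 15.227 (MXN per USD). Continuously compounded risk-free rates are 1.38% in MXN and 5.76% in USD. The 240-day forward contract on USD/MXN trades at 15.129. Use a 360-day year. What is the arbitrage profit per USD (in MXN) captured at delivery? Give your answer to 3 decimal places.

Fair forward: F* = S·e^(carry·T), with carry = (r_MXN − r_USD) = 0.0138 − 0.0576 = -0.0438
F* = 15.227 · e^(-0.0438 × 240/360) = 15.227 · e^-0.029200 = 15.227 × 0.971222 = 14.7888
Market 15.129 > fair 14.7888: forward overpriced → cash-and-carry (buy spot, short the forward).
At maturity, profit = |F_mkt − F*| = |15.129 − 14.7888| = 0.340 per USD (in MXN)

0.340 per USD (in MXN)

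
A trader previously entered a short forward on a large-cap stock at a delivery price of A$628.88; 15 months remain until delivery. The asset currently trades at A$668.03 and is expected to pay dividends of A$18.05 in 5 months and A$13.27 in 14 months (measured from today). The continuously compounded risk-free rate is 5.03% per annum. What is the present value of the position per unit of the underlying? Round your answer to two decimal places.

PV(remaining dividends) I = 18.05·e^(−0.0503·5/12) + 13.27·e^(−0.0503·14/12) = 30.1893
Current forward F = (S − I)·e^(rT) = (668.03 − 30.1893)·e^(0.0503·15/12) = 637.8407 × 1.064894 = 679.2327
Value (long) = (F − K)·e^(−rT) = (679.2327 − 628.88) × 0.939061 = 47.2843
Short position value = −(long value) = -A$47.28

-A$47.28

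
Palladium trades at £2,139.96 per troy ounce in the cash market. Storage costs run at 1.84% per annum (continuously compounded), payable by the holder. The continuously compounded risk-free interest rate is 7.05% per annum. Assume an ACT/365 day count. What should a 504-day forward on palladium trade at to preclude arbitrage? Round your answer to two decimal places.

£2,419.45 per troy ounce

Net carry = r + u − y = 0.0705 + 0.0184 − 0.0000 = 0.0889
F = S·e^((r+u−y)T) = 2139.96 · e^(0.0889 × 504/365) = 2139.96 · e^0.12275507
= 2139.96 × 1.13060747 = £2,419.45 per troy ounce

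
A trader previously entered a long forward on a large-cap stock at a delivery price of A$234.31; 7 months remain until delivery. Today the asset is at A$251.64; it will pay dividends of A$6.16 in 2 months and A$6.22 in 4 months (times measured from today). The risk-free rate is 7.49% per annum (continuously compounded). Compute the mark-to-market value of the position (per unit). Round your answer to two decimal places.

PV(remaining dividends) I = 6.16·e^(−0.0749·2/12) + 6.22·e^(−0.0749·4/12) = 12.1502
Current forward F = (S − I)·e^(rT) = (251.64 − 12.1502)·e^(0.0749·7/12) = 239.4898 × 1.044660 = 250.1854
Value (long) = (F − K)·e^(−rT) = (250.1854 − 234.31) × 0.957249 = 15.1967
Value = A$15.20

A$15.20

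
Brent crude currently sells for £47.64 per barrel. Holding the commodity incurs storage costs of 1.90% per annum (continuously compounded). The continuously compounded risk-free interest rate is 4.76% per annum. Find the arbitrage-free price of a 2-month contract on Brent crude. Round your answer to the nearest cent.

£48.17 per barrel

Net carry = r + u − y = 0.0476 + 0.0190 − 0.0000 = 0.0666
F = S·e^((r+u−y)T) = 47.64 · e^(0.0666 × 2/12) = 47.64 · e^0.011100
= 47.64 × 1.011162 = £48.17 per barrel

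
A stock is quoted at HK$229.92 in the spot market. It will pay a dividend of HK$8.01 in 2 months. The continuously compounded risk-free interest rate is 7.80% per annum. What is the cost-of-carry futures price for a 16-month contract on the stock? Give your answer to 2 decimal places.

PV(dividends) I = 8.01·e^(−0.0780·2/12)
I = 7.9065
F = (S − I)·e^(rT) = (229.92 − 7.9065) · e^(0.0780·16/12)
= 222.0135 · e^0.104000 = 222.0135 × 1.109600 = HK$246.35

HK$246.35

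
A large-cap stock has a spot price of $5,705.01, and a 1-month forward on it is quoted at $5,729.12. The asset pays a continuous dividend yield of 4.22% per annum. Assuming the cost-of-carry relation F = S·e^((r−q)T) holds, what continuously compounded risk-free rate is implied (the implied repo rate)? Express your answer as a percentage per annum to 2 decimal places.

From F = S·e^((r−q)T): (r − q) = ln(F/S)/T
ln(5729.12/5705.01) = ln(1.004226) = 0.004217
(r − q) = 0.004217 / (1/12) = 0.050604
r = ln(F/S)/T + q = 0.050604 + 0.0422 = 0.092804
r = 9.28%

9.28%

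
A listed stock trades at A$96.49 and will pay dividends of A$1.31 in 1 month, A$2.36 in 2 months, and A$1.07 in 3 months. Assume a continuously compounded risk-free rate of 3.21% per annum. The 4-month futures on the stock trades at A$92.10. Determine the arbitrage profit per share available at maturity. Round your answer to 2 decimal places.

PV(dividends) I = 1.31·e^(−0.0321·1/12) + 2.36·e^(−0.0321·2/12) + 1.07·e^(−0.0321·3/12) = 4.7154
Fair futures F* = (S − I)·e^(rT) = (96.49 − 4.7154)·e^0.010700 = 91.7746 × 1.010757 = 92.7618
Market A$92.10 < fair 92.7618: forward underpriced → reverse cash-and-carry (short the stock, invest proceeds at r, pay the dividends, go long the forward).
Profit at T = |F_mkt − F*| = |92.10 − 92.7618| = A$0.66 per share

A$0.66 per share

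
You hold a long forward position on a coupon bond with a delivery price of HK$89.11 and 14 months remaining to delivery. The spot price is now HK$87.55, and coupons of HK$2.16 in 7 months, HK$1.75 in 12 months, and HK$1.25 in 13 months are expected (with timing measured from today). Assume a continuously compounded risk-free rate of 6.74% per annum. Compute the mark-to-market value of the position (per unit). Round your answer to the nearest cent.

HK$0.30

PV(remaining coupons) I = 2.16·e^(−0.0674·7/12) + 1.75·e^(−0.0674·12/12) + 1.25·e^(−0.0674·13/12) = 4.8746
Current forward F = (S − I)·e^(rT) = (87.55 − 4.8746)·e^(0.0674·14/12) = 82.6754 × 1.081808 = 89.4389
Value (long) = (F − K)·e^(−rT) = (89.4389 − 89.11) × 0.924379 = 0.3040
Value = HK$0.30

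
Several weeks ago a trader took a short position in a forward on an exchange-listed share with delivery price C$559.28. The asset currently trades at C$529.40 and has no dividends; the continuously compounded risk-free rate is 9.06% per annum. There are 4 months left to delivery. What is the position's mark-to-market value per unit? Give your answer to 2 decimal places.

C$13.24

Current fair forward for the remaining 4 months: F = S·e^(r·T), r = 0.0906
F = 529.40 · e^(0.0906 × 4/12) = 529.40 × 1.030661 = 545.6319
Value of long forward = (F − K)·e^(−rT) = (545.6319 − 559.28) · e^(−0.0906·4/12)
= -13.6481 × 0.970251 = -13.24
Short position value = −(long value) = C$13.24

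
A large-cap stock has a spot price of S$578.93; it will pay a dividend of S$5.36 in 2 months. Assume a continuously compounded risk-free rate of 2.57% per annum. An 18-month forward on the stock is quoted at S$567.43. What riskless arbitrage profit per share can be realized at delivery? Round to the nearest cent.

PV(dividends) I = 5.36·e^(−0.0257·2/12) = 5.3371
Fair forward F* = (S − I)·e^(rT) = (578.93 − 5.3371)·e^0.038550 = 573.5929 × 1.039303 = 596.1368
Market S$567.43 < fair 596.1368: forward underpriced → reverse cash-and-carry (short the stock, invest proceeds at r, pay the dividends, go long the forward).
Profit at T = |F_mkt − F*| = |567.43 − 596.1368| = S$28.71 per share

S$28.71 per share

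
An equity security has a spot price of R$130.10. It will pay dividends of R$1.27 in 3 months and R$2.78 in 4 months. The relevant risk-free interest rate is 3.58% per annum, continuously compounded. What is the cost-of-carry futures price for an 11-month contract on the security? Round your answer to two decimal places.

PV(dividends) I = 1.27·e^(−0.0358·3/12) + 2.78·e^(−0.0358·4/12)
I = 1.2587 + 2.7470 = 4.0057
F = (S − I)·e^(rT) = (130.10 − 4.0057) · e^(0.0358·11/12)
= 126.0943 · e^0.032817 = 126.0943 × 1.033361 = R$130.30

R$130.30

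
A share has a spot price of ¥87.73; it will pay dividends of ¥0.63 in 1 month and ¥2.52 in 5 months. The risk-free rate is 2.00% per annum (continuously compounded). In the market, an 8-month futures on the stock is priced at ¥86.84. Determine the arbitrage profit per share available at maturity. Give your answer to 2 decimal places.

PV(dividends) I = 0.63·e^(−0.0200·1/12) + 2.52·e^(−0.0200·5/12) = 3.1280
Fair futures F* = (S − I)·e^(rT) = (87.73 − 3.1280)·e^0.013333 = 84.6020 × 1.013422 = 85.7375
Market ¥86.84 > fair 85.7375: forward overpriced → cash-and-carry (borrow at r, buy the stock and collect the dividends, short the forward).
Profit at T = |F_mkt − F*| = |86.84 − 85.7375| = ¥1.10 per share

¥1.10 per share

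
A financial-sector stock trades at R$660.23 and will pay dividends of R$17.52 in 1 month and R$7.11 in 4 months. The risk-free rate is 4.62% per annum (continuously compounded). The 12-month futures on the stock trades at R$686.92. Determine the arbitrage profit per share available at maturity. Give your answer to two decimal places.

PV(dividends) I = 17.52·e^(−0.0462·1/12) + 7.11·e^(−0.0462·4/12) = 24.4540
Fair futures F* = (S − I)·e^(rT) = (660.23 − 24.4540)·e^0.046200 = 635.7760 × 1.047284 = 665.8380
Market R$686.92 > fair 665.8380: forward overpriced → cash-and-carry (borrow at r, buy the stock and collect the dividends, short the forward).
Profit at T = |F_mkt − F*| = |686.92 − 665.8380| = R$21.08 per share

R$21.08 per share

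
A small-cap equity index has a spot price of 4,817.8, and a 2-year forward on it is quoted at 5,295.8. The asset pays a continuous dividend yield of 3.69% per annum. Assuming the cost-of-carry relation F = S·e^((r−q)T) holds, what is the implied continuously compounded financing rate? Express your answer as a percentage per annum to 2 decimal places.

From F = S·e^((r−q)T): (r − q) = ln(F/S)/T
ln(5295.8/4817.8) = ln(1.099215) = 0.094596
(r − q) = 0.094596 / (2) = 0.047298
r = ln(F/S)/T + q = 0.047298 + 0.0369 = 0.084198
r = 8.42%

8.42%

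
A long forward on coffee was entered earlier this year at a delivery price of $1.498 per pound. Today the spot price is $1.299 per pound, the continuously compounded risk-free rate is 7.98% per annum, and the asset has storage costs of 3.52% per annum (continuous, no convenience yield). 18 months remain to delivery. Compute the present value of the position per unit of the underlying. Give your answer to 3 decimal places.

$0.040 per pound

Current fair forward for the remaining 18 months: F = S·e^((r + u)·T), (r + u) = 0.0798 + 0.0352 = 0.1150
F = 1.299 · e^(0.1150 × 18/12) = 1.299 × 1.188272 = 1.5436
Value of long forward = (F − K)·e^(−rT) = (1.5436 − 1.498) · e^(−0.0798·18/12)
= 0.0456 × 0.887187 = 0.040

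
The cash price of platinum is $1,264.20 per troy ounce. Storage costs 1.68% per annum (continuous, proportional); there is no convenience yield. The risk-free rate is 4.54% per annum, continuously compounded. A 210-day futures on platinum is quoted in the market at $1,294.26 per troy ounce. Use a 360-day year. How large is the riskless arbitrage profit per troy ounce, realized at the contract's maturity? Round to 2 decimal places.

Fair futures: F* = S·e^(carry·T), with carry = (r + u) = 0.0454 + 0.0168 = 0.0622
F* = 1264.20 · e^(0.0622 × 210/360) = 1264.20 · e^0.03628333 = 1264.20 × 1.03694960 = $1310.9117
Market $1294.26 < fair $1310.9117: forward underpriced → reverse cash-and-carry (short spot, go long the forward).
At maturity, profit = |F_mkt − F*| = |1294.26 − 1310.9117| = $16.65 per troy ounce

$16.65 per troy ounce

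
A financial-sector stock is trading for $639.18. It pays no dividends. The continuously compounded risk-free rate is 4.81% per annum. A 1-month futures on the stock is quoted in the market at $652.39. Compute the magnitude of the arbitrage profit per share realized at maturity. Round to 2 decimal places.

Fair futures: F* = S·e^(carry·T), with carry = r = 0.0481
F* = 639.18 · e^(0.0481 × 1/12) = 639.18 · e^0.004008 = 639.18 × 1.004016 = $641.7469
Market $652.39 > fair $641.7469: forward overpriced → cash-and-carry (buy spot, short the forward).
At maturity, profit = |F_mkt − F*| = |652.39 − 641.7469| = $10.64 per share

$10.64 per share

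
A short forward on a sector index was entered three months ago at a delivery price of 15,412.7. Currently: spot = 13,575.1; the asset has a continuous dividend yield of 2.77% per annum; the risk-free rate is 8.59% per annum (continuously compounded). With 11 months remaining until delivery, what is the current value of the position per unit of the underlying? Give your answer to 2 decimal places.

1010.88

Current fair forward for the remaining 11 months: F = S·e^((r − q)·T), (r − q) = 0.0859 − 0.0277 = 0.0582
F = 13575.1 · e^(0.0582 × 11/12) = 13575.1 × 1.05479876 = 14318.9986
Value of long forward = (F − K)·e^(−rT) = (14318.9986 − 15412.7) · e^(−0.0859·11/12)
= -1093.7014 × 0.92427867 = -1010.88
Short position value = −(long value) = 1010.88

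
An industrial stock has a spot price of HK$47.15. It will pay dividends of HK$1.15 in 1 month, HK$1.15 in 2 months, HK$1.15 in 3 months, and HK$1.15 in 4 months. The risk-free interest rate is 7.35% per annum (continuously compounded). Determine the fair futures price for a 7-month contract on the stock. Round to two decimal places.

PV(dividends) I = 1.15·e^(−0.0735·1/12) + 1.15·e^(−0.0735·2/12) + 1.15·e^(−0.0735·3/12) + 1.15·e^(−0.0735·4/12)
I = 1.1430 + 1.1360 + 1.1291 + 1.1222 = 4.5303
F = (S − I)·e^(rT) = (47.15 − 4.5303) · e^(0.0735·7/12)
= 42.6197 · e^0.042875 = 42.6197 × 1.043807 = HK$44.49

HK$44.49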